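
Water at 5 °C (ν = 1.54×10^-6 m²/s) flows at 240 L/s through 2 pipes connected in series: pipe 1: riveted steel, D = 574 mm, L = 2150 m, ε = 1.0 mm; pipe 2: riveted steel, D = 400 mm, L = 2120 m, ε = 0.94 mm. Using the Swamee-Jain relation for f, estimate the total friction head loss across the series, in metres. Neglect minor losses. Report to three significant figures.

H ≈ 28.4 m

Pipe 1: V = 0.9275 m/s, Re = 3.46×10^5, ε/D = 0.00174, f = 0.02330, h_1 = f(L/D)V²/2g = 3.827 m
Pipe 2: V = 1.910 m/s, Re = 4.96×10^5, ε/D = 0.00235, f = 0.02490, h_2 = f(L/D)V²/2g = 24.53 m
Series → Q common, losses add: H = Σh = 28.36 m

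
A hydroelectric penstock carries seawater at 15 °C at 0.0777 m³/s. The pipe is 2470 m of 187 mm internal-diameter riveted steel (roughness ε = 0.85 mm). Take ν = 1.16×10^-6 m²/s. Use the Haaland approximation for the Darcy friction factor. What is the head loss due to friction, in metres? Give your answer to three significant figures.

h_f ≈ 160 m

V = 4Q/(πD²) = 4·0.0777/(π·0.187²) = 2.829 m/s
Re = VD/ν = 2.829·0.187/1.16×10^-6 = 4.56×10^5 → turbulent
ε/D = 0.85/187 = 0.00455
Haaland: f = 0.02977
h_f = f(L/D)V²/(2g) = 0.02977·(2470/0.187)·2.829²/(2·9.81) = 160.4 m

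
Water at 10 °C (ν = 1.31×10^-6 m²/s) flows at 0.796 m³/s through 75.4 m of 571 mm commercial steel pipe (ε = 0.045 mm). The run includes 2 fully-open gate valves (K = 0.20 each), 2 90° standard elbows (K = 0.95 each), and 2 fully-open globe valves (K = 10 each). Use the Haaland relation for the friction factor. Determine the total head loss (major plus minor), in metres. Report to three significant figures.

V = 4Q/(πD²) = 3.109 m/s; V²/2g = 0.4925 m
Re = 1.35×10^6, ε/D = 7.88×10^-5 → f = 0.01267 (Haaland)
Major: h_f = f(L/D)·V²/2g = 0.01267·132.0·0.4925 = 0.8242 m
Minor: ΣK = 22.3; h_m = ΣK·V²/2g = 10.98 m
Total H_L = 0.8242 + 10.98 = 11.81 m

H_L ≈ 11.8 m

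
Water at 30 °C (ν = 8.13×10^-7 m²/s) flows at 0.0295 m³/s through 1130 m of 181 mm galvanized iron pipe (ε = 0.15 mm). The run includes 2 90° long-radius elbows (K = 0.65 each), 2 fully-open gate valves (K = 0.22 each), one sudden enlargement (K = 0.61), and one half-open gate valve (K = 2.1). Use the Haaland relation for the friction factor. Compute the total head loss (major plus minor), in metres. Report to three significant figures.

V = 4Q/(πD²) = 1.147 m/s; V²/2g = 0.06700 m
Re = 2.55×10^5, ε/D = 8.29×10^-4 → f = 0.01992 (Haaland)
Major: h_f = f(L/D)·V²/2g = 0.01992·6243·0.06700 = 8.333 m
Minor: ΣK = 4.45; h_m = ΣK·V²/2g = 0.2981 m
Total H_L = 8.333 + 0.2981 = 8.631 m

H_L ≈ 8.63 m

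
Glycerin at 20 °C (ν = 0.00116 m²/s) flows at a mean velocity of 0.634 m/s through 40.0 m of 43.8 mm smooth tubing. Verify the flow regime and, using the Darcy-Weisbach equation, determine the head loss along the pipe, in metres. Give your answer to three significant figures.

Re = VD/ν = 0.634·0.04380/0.00116 = 23.9 → laminar (Re < 2300)
f = 64/Re = 2.673
h_f = f(L/D)V²/(2g) = 2.673·(40.0/0.04380)·0.634²/(2·9.81) = 50.02 m

h_f ≈ 50.0 m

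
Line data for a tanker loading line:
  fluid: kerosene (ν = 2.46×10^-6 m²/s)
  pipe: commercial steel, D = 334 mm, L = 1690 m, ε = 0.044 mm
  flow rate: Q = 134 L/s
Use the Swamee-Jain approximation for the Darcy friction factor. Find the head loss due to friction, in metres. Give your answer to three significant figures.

V = 4Q/(πD²) = 4·0.134/(π·0.334²) = 1.529 m/s
Re = VD/ν = 1.529·0.334/2.46×10^-6 = 2.08×10^5 → turbulent
ε/D = 0.044/334 = 1.32×10^-4
Swamee-Jain: f = 0.01654
h_f = f(L/D)V²/(2g) = 0.01654·(1690/0.334)·1.529²/(2·9.81) = 9.980 m

h_f ≈ 9.98 m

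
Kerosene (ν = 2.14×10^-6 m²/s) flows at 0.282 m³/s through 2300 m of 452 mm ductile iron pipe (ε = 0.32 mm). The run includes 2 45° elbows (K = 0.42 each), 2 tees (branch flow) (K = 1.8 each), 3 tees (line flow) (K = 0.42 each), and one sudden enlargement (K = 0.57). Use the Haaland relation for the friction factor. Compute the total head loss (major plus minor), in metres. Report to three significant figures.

H_L ≈ 16.2 m

V = 4Q/(πD²) = 1.757 m/s; V²/2g = 0.1574 m
Re = 3.71×10^5, ε/D = 7.08×10^-4 → f = 0.01900 (Haaland)
Major: h_f = f(L/D)·V²/2g = 0.01900·5088·0.1574 = 15.22 m
Minor: ΣK = 6.27; h_m = ΣK·V²/2g = 0.9870 m
Total H_L = 15.22 + 0.9870 = 16.21 m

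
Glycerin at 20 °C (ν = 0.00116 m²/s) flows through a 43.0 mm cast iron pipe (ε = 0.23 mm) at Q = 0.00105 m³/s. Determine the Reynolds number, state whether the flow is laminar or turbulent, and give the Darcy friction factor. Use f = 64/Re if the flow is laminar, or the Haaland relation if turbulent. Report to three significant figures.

Re ≈ 26.8; laminar; f = 64/Re ≈ 2.39

V = 4Q/(πD²) = 0.7230 m/s
Re = VD/ν = 0.7230·0.0430/0.00116 = 26.8
Re < 2300 → laminar → f = 64/Re = 2.388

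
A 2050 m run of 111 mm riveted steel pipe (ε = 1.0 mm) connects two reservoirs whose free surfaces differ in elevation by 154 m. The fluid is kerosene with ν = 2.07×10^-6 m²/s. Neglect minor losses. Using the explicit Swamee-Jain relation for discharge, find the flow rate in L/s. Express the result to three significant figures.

Swamee-Jain (Type II): Q = -0.965·√(gD⁵h_f/L)·ln[ε/(3.7D) + √(3.17ν²L/(gD³h_f))]
√(gD⁵h_f/L) = √(9.81·0.111⁵·154/2050) = 0.003524
ε/(3.7D) = 0.00243; √(3.17ν²L/(gD³h_f)) = 1.16×10^-4
Q = -0.965·0.003524·ln(0.002551) = 0.02031 m³/s
Check: V = 2.10 m/s, Re = 1.13×10^5, f = 0.03740, h_f = 155 m ≈ 154 m ✓

Q ≈ 20.3 L/s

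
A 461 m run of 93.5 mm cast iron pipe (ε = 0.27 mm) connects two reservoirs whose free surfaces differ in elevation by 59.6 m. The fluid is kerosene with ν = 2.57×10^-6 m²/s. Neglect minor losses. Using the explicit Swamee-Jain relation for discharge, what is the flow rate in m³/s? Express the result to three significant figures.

Swamee-Jain (Type II): Q = -0.965·√(gD⁵h_f/L)·ln[ε/(3.7D) + √(3.17ν²L/(gD³h_f))]
√(gD⁵h_f/L) = √(9.81·0.0935⁵·59.6/461) = 0.003010
ε/(3.7D) = 7.80×10^-4; √(3.17ν²L/(gD³h_f)) = 1.42×10^-4
Q = -0.965·0.003010·ln(9.226×10^-4) = 0.02030 m³/s
Check: V = 2.96 m/s, Re = 1.08×10^5, f = 0.02737, h_f = 60.1 m ≈ 59.6 m ✓

Q ≈ 0.0203 m³/s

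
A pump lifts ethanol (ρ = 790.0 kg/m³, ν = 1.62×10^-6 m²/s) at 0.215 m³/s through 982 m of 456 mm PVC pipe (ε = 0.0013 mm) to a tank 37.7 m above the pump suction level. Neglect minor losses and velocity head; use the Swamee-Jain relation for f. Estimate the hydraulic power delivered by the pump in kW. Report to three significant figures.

V = 4Q/(πD²) = 1.316 m/s; Re = 3.71×10^5; ε/D = 2.85×10^-6; f = 0.01386
h_f = f(L/D)V²/2g = 2.637 m
Total head H = z + h_f = 37.7 + 2.637 = 40.34 m
P_hyd = ρgQH = 790.0·9.81·0.215·40.34 = 67.21 kW

P_hyd ≈ 67.2 kW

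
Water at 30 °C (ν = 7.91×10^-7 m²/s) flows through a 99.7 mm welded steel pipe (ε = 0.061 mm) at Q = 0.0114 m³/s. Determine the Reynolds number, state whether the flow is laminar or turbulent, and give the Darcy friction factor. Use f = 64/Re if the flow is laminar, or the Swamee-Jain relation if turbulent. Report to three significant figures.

Re ≈ 1.84×10^5; turbulent; f ≈ 0.0196

V = 4Q/(πD²) = 1.460 m/s
Re = VD/ν = 1.460·0.0997/7.91×10^-7 = 1.84×10^5
Re > 4000 → turbulent; ε/D = 6.12×10^-4
Swamee-Jain: f = 0.01963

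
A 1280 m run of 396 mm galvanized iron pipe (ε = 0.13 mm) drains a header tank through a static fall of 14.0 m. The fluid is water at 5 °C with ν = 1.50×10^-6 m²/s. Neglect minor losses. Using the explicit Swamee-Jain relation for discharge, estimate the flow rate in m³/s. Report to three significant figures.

Swamee-Jain (Type II): Q = -0.965·√(gD⁵h_f/L)·ln[ε/(3.7D) + √(3.17ν²L/(gD³h_f))]
√(gD⁵h_f/L) = √(9.81·0.396⁵·14.0/1280) = 0.03232
ε/(3.7D) = 8.87×10^-5; √(3.17ν²L/(gD³h_f)) = 3.27×10^-5
Q = -0.965·0.03232·ln(1.214×10^-4) = 0.2812 m³/s
Check: V = 2.28 m/s, Re = 6.03×10^5, f = 0.01640, h_f = 14.1 m ≈ 14.0 m ✓

Q ≈ 0.281 m³/s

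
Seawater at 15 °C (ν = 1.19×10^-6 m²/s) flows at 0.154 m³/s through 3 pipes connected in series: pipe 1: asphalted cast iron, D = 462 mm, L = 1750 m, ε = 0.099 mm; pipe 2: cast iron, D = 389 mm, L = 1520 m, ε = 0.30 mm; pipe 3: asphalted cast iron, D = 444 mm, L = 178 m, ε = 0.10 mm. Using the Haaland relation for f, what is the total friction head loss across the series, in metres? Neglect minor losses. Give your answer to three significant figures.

H ≈ 9.34 m

Pipe 1: V = 0.9186 m/s, Re = 3.57×10^5, ε/D = 2.14×10^-4, f = 0.01589, h_1 = f(L/D)V²/2g = 2.589 m
Pipe 2: V = 1.296 m/s, Re = 4.24×10^5, ε/D = 7.71×10^-4, f = 0.01922, h_2 = f(L/D)V²/2g = 6.427 m
Pipe 3: V = 0.9946 m/s, Re = 3.71×10^5, ε/D = 2.25×10^-4, f = 0.01592, h_3 = f(L/D)V²/2g = 0.3218 m
Series → Q common, losses add: H = Σh = 9.338 m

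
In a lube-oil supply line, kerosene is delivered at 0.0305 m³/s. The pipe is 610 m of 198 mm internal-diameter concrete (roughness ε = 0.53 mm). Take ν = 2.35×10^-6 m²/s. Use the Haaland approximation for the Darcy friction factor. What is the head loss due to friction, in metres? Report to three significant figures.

V = 4Q/(πD²) = 4·0.0305/(π·0.198²) = 0.9906 m/s
Re = VD/ν = 0.9906·0.198/2.35×10^-6 = 8.35×10^4 → turbulent
ε/D = 0.53/198 = 0.00268
Haaland: f = 0.02689
h_f = f(L/D)V²/(2g) = 0.02689·(610/0.198)·0.9906²/(2·9.81) = 4.143 m

h_f ≈ 4.14 m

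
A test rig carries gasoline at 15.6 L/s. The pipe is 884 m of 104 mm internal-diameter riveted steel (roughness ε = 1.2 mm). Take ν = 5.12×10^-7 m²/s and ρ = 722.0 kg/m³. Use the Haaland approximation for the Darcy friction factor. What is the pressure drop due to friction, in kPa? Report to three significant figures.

Δp ≈ 414 kPa

V = 4Q/(πD²) = 4·0.0156/(π·0.104²) = 1.836 m/s
Re = VD/ν = 1.836·0.104/5.12×10^-7 = 3.73×10^5 → turbulent
ε/D = 1.2/104 = 0.0115
Haaland: f = 0.04003
h_f = f(L/D)V²/(2g) = 0.04003·(884/0.104)·1.836²/(2·9.81) = 58.48 m
Δp = ρg·h_f = 722.0·9.81·58.48 = 414.2 kPa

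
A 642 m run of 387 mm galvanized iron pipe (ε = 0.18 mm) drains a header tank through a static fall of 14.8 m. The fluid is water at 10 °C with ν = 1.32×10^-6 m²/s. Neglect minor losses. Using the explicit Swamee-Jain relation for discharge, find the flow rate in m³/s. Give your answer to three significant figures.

Q ≈ 0.378 m³/s

Swamee-Jain (Type II): Q = -0.965·√(gD⁵h_f/L)·ln[ε/(3.7D) + √(3.17ν²L/(gD³h_f))]
√(gD⁵h_f/L) = √(9.81·0.387⁵·14.8/642) = 0.04431
ε/(3.7D) = 1.26×10^-4; √(3.17ν²L/(gD³h_f)) = 2.05×10^-5
Q = -0.965·0.04431·ln(1.462×10^-4) = 0.3776 m³/s
Check: V = 3.21 m/s, Re = 9.41×10^5, f = 0.01709, h_f = 14.9 m ≈ 14.8 m ✓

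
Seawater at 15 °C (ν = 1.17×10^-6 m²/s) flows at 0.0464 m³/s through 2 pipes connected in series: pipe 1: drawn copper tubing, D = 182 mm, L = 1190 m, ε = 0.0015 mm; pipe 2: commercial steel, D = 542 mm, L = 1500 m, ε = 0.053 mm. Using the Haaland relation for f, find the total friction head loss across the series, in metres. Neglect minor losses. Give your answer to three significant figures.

Pipe 1: V = 1.784 m/s, Re = 2.77×10^5, ε/D = 8.24×10^-6, f = 0.01462, h_1 = f(L/D)V²/2g = 15.50 m
Pipe 2: V = 0.2011 m/s, Re = 9.32×10^4, ε/D = 9.78×10^-5, f = 0.01850, h_2 = f(L/D)V²/2g = 0.1056 m
Series → Q common, losses add: H = Σh = 15.60 m

H ≈ 15.6 m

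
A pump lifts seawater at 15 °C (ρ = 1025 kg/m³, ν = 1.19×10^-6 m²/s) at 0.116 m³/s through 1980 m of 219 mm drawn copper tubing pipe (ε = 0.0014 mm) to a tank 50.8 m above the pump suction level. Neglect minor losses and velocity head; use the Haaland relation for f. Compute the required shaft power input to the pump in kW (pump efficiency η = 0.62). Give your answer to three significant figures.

V = 4Q/(πD²) = 3.079 m/s; Re = 5.67×10^5; ε/D = 6.39×10^-6; f = 0.01285
h_f = f(L/D)V²/2g = 56.17 m
Total head H = z + h_f = 50.8 + 56.17 = 107.0 m
P_hyd = ρgQH = 1025·9.81·0.116·107.0 = 124.8 kW
P_shaft = P_hyd/η = 124.8/0.62 = 201.2 kW

P_shaft ≈ 201 kW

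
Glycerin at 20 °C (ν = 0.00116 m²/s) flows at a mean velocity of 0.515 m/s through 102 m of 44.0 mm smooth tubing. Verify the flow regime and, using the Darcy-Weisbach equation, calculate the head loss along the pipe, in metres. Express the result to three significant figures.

h_f ≈ 103 m

Re = VD/ν = 0.515·0.04400/0.00116 = 19.5 → laminar (Re < 2300)
f = 64/Re = 3.276
h_f = f(L/D)V²/(2g) = 3.276·(102/0.04400)·0.515²/(2·9.81) = 102.7 m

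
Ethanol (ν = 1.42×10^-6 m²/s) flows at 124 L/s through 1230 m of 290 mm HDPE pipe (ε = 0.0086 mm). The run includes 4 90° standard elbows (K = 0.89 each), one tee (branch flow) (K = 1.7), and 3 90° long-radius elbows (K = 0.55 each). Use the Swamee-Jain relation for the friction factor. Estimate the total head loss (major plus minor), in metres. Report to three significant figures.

V = 4Q/(πD²) = 1.877 m/s; V²/2g = 0.1796 m
Re = 3.83×10^5, ε/D = 2.97×10^-5 → f = 0.01413 (Swamee-Jain)
Major: h_f = f(L/D)·V²/2g = 0.01413·4241·0.1796 = 10.76 m
Minor: ΣK = 6.91; h_m = ΣK·V²/2g = 1.241 m
Total H_L = 10.76 + 1.241 = 12.01 m

H_L ≈ 12.0 m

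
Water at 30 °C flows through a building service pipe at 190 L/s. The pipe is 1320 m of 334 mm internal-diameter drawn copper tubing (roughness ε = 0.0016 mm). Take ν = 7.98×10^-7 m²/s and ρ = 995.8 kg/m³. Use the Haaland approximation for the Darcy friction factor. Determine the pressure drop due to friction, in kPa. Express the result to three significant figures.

V = 4Q/(πD²) = 4·0.190/(π·0.334²) = 2.169 m/s
Re = VD/ν = 2.169·0.334/7.98×10^-7 = 9.08×10^5 → turbulent
ε/D = 0.0016/334 = 4.79×10^-6
Haaland: f = 0.01185
h_f = f(L/D)V²/(2g) = 0.01185·(1320/0.334)·2.169²/(2·9.81) = 11.23 m
Δp = ρg·h_f = 995.8·9.81·11.23 = 109.7 kPa

Δp ≈ 110 kPa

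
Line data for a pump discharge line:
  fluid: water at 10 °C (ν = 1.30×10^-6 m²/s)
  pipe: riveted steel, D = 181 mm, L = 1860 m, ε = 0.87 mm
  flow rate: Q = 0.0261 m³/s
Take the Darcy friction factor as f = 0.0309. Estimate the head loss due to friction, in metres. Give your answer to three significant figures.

h_f ≈ 16.7 m

V = 4Q/(πD²) = 4·0.0261/(π·0.181²) = 1.014 m/s
h_f = f(L/D)V²/(2g) = 0.03090·(1860/0.181)·1.014²/(2·9.81) = 16.65 m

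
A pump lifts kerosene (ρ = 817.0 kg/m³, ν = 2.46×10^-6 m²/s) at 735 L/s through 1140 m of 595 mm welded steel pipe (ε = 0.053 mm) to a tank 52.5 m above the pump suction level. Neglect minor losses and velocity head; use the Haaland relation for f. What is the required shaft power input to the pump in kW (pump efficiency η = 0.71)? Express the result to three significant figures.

V = 4Q/(πD²) = 2.643 m/s; Re = 6.39×10^5; ε/D = 8.91×10^-5; f = 0.01375
h_f = f(L/D)V²/2g = 9.380 m
Total head H = z + h_f = 52.5 + 9.380 = 61.88 m
P_hyd = ρgQH = 817.0·9.81·0.735·61.88 = 364.5 kW
P_shaft = P_hyd/η = 364.5/0.71 = 513.4 kW

P_shaft ≈ 513 kW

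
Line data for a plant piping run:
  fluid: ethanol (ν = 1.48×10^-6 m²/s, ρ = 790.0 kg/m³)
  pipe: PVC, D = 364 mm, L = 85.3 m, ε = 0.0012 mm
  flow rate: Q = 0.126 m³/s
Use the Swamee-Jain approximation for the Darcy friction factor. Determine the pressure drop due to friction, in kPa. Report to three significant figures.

V = 4Q/(πD²) = 4·0.126/(π·0.364²) = 1.211 m/s
Re = VD/ν = 1.211·0.364/1.48×10^-6 = 2.98×10^5 → turbulent
ε/D = 0.0012/364 = 3.30×10^-6
Swamee-Jain: f = 0.01443
h_f = f(L/D)V²/(2g) = 0.01443·(85.3/0.364)·1.211²/(2·9.81) = 0.2527 m
Δp = ρg·h_f = 790.0·9.81·0.2527 = 1.959 kPa

Δp ≈ 1.96 kPa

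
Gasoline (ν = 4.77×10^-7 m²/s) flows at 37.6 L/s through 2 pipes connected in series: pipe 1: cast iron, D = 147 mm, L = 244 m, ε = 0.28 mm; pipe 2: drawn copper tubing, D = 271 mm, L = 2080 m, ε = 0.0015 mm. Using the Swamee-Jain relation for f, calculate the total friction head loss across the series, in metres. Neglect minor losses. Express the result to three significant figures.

H ≈ 12.1 m

Pipe 1: V = 2.215 m/s, Re = 6.83×10^5, ε/D = 0.00190, f = 0.02349, h_1 = f(L/D)V²/2g = 9.756 m
Pipe 2: V = 0.6519 m/s, Re = 3.70×10^5, ε/D = 5.54×10^-6, f = 0.01390, h_2 = f(L/D)V²/2g = 2.310 m
Series → Q common, losses add: H = Σh = 12.07 m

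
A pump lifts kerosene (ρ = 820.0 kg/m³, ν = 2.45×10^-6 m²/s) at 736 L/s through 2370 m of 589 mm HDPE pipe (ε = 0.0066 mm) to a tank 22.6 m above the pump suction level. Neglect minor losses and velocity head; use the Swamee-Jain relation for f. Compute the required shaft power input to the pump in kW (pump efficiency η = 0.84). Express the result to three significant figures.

P_shaft ≈ 293 kW

V = 4Q/(πD²) = 2.701 m/s; Re = 6.49×10^5; ε/D = 1.12×10^-5; f = 0.01271
h_f = f(L/D)V²/2g = 19.02 m
Total head H = z + h_f = 22.6 + 19.02 = 41.62 m
P_hyd = ρgQH = 820.0·9.81·0.736·41.62 = 246.4 kW
P_shaft = P_hyd/η = 246.4/0.84 = 293.3 kW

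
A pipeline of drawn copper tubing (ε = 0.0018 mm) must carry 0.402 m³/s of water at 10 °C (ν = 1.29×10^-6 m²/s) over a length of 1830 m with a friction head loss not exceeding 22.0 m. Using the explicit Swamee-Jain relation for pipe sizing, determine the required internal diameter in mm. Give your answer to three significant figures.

Swamee-Jain (Type III): D = 0.66·[ε^1.25·(LQ²/(gh_f))^4.75 + ν·Q^9.4·(L/(gh_f))^5.2]^0.04
LQ²/(gh_f) = 1.370; L/(gh_f) = 8.479
Term 1 = ε^1.25·(…)^4.75 = 2.94×10^-7; Term 2 = ν·Q^9.4·(…)^5.2 = 1.65×10^-5
D = 0.66·(2.94×10^-7 + 1.65×10^-5)^0.04 = 0.4252 m = 425 mm
Check: V = 2.83 m/s, Re = 9.33×10^5, f = 0.01185, h_f = 20.8 m ≈ 22.0 m ✓

D ≈ 425 mm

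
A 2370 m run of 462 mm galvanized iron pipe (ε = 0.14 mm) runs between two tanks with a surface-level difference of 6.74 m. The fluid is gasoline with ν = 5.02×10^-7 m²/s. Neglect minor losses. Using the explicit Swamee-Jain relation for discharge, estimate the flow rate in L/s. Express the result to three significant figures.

Q ≈ 216 L/s

Swamee-Jain (Type II): Q = -0.965·√(gD⁵h_f/L)·ln[ε/(3.7D) + √(3.17ν²L/(gD³h_f))]
√(gD⁵h_f/L) = √(9.81·0.462⁵·6.74/2370) = 0.02423
ε/(3.7D) = 8.19×10^-5; √(3.17ν²L/(gD³h_f)) = 1.70×10^-5
Q = -0.965·0.02423·ln(9.894×10^-5) = 0.2156 m³/s
Check: V = 1.29 m/s, Re = 1.18×10^6, f = 0.01568, h_f = 6.78 m ≈ 6.74 m ✓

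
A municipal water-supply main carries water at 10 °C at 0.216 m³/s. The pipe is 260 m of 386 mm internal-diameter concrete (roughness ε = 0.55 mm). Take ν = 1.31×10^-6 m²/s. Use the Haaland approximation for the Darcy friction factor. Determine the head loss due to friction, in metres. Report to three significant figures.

V = 4Q/(πD²) = 4·0.216/(π·0.386²) = 1.846 m/s
Re = VD/ν = 1.846·0.386/1.31×10^-6 = 5.44×10^5 → turbulent
ε/D = 0.55/386 = 0.00142
Haaland: f = 0.02186
h_f = f(L/D)V²/(2g) = 0.02186·(260/0.386)·1.846²/(2·9.81) = 2.557 m

h_f ≈ 2.56 m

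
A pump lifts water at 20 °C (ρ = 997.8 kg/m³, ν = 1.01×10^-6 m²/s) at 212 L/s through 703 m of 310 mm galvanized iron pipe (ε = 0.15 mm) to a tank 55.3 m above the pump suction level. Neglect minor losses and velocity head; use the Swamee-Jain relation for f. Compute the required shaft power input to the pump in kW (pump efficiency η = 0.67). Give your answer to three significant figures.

V = 4Q/(πD²) = 2.809 m/s; Re = 8.62×10^5; ε/D = 4.84×10^-4; f = 0.01727
h_f = f(L/D)V²/2g = 15.75 m
Total head H = z + h_f = 55.3 + 15.75 = 71.05 m
P_hyd = ρgQH = 997.8·9.81·0.212·71.05 = 147.4 kW
P_shaft = P_hyd/η = 147.4/0.67 = 220.1 kW

P_shaft ≈ 220 kW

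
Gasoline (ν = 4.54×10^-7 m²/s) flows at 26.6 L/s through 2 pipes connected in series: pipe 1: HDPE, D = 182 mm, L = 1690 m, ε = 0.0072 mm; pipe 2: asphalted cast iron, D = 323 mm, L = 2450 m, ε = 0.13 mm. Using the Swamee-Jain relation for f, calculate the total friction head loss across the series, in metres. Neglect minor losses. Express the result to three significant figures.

Pipe 1: V = 1.022 m/s, Re = 4.10×10^5, ε/D = 3.96×10^-5, f = 0.01411, h_1 = f(L/D)V²/2g = 6.980 m
Pipe 2: V = 0.3246 m/s, Re = 2.31×10^5, ε/D = 4.02×10^-4, f = 0.01815, h_2 = f(L/D)V²/2g = 0.7393 m
Series → Q common, losses add: H = Σh = 7.719 m

H ≈ 7.72 m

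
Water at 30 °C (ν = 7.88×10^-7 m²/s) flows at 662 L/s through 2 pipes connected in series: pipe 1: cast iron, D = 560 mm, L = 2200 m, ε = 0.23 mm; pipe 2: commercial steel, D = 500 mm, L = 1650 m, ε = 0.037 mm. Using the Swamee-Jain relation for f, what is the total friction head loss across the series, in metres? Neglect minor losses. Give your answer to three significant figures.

H ≈ 47.3 m

Pipe 1: V = 2.688 m/s, Re = 1.91×10^6, ε/D = 4.11×10^-4, f = 0.01637, h_1 = f(L/D)V²/2g = 23.69 m
Pipe 2: V = 3.372 m/s, Re = 2.14×10^6, ε/D = 7.40×10^-5, f = 0.01234, h_2 = f(L/D)V²/2g = 23.59 m
Series → Q common, losses add: H = Σh = 47.28 m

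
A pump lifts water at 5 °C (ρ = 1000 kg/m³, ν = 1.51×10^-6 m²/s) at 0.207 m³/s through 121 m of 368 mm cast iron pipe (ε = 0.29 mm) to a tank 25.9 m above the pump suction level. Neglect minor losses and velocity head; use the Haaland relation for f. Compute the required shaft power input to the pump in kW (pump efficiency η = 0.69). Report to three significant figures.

V = 4Q/(πD²) = 1.946 m/s; Re = 4.74×10^5; ε/D = 7.88×10^-4; f = 0.01923
h_f = f(L/D)V²/2g = 1.221 m
Total head H = z + h_f = 25.9 + 1.221 = 27.12 m
P_hyd = ρgQH = 1000·9.81·0.207·27.12 = 55.07 kW
P_shaft = P_hyd/η = 55.07/0.69 = 79.82 kW

P_shaft ≈ 79.8 kW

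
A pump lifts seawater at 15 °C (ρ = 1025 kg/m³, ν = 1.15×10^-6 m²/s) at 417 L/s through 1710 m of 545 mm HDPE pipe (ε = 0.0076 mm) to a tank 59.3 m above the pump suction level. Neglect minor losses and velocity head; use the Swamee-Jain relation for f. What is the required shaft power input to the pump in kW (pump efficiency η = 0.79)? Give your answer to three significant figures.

V = 4Q/(πD²) = 1.788 m/s; Re = 8.47×10^5; ε/D = 1.39×10^-5; f = 0.01224
h_f = f(L/D)V²/2g = 6.257 m
Total head H = z + h_f = 59.3 + 6.257 = 65.56 m
P_hyd = ρgQH = 1025·9.81·0.417·65.56 = 274.9 kW
P_shaft = P_hyd/η = 274.9/0.79 = 348.0 kW

P_shaft ≈ 348 kW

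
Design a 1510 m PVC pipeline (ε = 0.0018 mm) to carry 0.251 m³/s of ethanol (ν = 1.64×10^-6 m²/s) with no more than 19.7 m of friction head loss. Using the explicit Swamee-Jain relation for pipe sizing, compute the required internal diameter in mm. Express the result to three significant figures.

Swamee-Jain (Type III): D = 0.66·[ε^1.25·(LQ²/(gh_f))^4.75 + ν·Q^9.4·(L/(gh_f))^5.2]^0.04
LQ²/(gh_f) = 0.4923; L/(gh_f) = 7.813
Term 1 = ε^1.25·(…)^4.75 = 2.28×10^-9; Term 2 = ν·Q^9.4·(…)^5.2 = 1.64×10^-7
D = 0.66·(2.28×10^-9 + 1.64×10^-7)^0.04 = 0.3535 m = 353 mm
Check: V = 2.56 m/s, Re = 5.51×10^5, f = 0.01295, h_f = 18.4 m ≈ 19.7 m ✓

D ≈ 353 mm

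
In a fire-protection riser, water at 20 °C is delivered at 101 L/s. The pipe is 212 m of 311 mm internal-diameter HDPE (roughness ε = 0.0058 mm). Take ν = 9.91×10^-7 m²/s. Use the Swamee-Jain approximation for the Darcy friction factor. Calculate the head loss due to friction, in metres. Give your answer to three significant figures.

V = 4Q/(πD²) = 4·0.101/(π·0.311²) = 1.330 m/s
Re = VD/ν = 1.330·0.311/9.91×10^-7 = 4.17×10^5 → turbulent
ε/D = 0.0058/311 = 1.86×10^-5
Swamee-Jain: f = 0.01379
h_f = f(L/D)V²/(2g) = 0.01379·(212/0.311)·1.330²/(2·9.81) = 0.8469 m

h_f ≈ 0.847 m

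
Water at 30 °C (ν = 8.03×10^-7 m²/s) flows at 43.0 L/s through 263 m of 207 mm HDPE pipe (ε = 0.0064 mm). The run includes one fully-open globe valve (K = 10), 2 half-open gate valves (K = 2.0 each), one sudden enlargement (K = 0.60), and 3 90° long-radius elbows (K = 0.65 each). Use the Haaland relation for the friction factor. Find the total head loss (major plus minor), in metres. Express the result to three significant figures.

H_L ≈ 2.90 m

V = 4Q/(πD²) = 1.278 m/s; V²/2g = 0.08321 m
Re = 3.29×10^5, ε/D = 3.09×10^-5 → f = 0.01438 (Haaland)
Major: h_f = f(L/D)·V²/2g = 0.01438·1271·0.08321 = 1.520 m
Minor: ΣK = 16.6; h_m = ΣK·V²/2g = 1.377 m
Total H_L = 1.520 + 1.377 = 2.897 m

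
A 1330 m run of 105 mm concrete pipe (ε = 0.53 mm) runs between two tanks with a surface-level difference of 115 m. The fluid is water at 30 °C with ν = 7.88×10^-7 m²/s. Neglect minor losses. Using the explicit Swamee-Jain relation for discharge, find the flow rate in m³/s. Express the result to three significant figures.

Q ≈ 0.0208 m³/s

Swamee-Jain (Type II): Q = -0.965·√(gD⁵h_f/L)·ln[ε/(3.7D) + √(3.17ν²L/(gD³h_f))]
√(gD⁵h_f/L) = √(9.81·0.105⁵·115/1330) = 0.003290
ε/(3.7D) = 0.00136; √(3.17ν²L/(gD³h_f)) = 4.48×10^-5
Q = -0.965·0.003290·ln(0.001409) = 0.02084 m³/s
Check: V = 2.41 m/s, Re = 3.21×10^5, f = 0.03088, h_f = 116 m ≈ 115 m ✓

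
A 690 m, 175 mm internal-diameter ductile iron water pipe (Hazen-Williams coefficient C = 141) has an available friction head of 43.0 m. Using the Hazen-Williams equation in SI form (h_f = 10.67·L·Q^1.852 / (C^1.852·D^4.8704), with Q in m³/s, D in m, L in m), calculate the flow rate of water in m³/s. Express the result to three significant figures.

Q ≈ 0.0896 m³/s

Rearranging: Q = [h_f·C^1.852·D^4.8704 / (10.67·L)]^(1/1.852)
Q = [43.0·141^1.852·0.175^4.8704 / (10.67·690)]^0.540 = 0.08965 m³/s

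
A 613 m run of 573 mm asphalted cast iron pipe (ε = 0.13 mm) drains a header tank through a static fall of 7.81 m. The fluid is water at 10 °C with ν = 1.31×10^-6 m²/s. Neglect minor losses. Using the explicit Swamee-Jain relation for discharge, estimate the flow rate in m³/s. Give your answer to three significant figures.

Q ≈ 0.804 m³/s

Swamee-Jain (Type II): Q = -0.965·√(gD⁵h_f/L)·ln[ε/(3.7D) + √(3.17ν²L/(gD³h_f))]
√(gD⁵h_f/L) = √(9.81·0.573⁵·7.81/613) = 0.08787
ε/(3.7D) = 6.13×10^-5; √(3.17ν²L/(gD³h_f)) = 1.52×10^-5
Q = -0.965·0.08787·ln(7.653×10^-5) = 0.8036 m³/s
Check: V = 3.12 m/s, Re = 1.36×10^6, f = 0.01484, h_f = 7.86 m ≈ 7.81 m ✓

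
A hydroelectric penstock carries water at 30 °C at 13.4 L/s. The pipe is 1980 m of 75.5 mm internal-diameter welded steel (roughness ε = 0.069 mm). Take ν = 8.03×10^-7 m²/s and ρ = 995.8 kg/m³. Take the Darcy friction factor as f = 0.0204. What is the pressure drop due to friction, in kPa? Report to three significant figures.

Δp ≈ 2390 kPa

V = 4Q/(πD²) = 4·0.0134/(π·0.0755²) = 2.993 m/s
h_f = f(L/D)V²/(2g) = 0.02040·(1980/0.0755)·2.993²/(2·9.81) = 244.3 m
Δp = ρg·h_f = 995.8·9.81·244.3 = 2386 kPa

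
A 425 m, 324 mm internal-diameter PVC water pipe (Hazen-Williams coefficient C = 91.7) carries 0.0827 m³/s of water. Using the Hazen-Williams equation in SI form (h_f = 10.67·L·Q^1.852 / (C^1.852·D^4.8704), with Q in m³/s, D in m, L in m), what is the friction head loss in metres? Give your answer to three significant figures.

h_f ≈ 2.52 m

h_f = 10.67·425·0.0827^1.852 / (91.7^1.852·0.324^4.8704) = 2.519 m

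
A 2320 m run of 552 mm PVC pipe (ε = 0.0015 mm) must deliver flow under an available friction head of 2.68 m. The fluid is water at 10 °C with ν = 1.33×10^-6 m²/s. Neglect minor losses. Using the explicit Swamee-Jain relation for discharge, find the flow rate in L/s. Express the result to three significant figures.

Swamee-Jain (Type II): Q = -0.965·√(gD⁵h_f/L)·ln[ε/(3.7D) + √(3.17ν²L/(gD³h_f))]
√(gD⁵h_f/L) = √(9.81·0.552⁵·2.68/2320) = 0.02410
ε/(3.7D) = 7.34×10^-7; √(3.17ν²L/(gD³h_f)) = 5.42×10^-5
Q = -0.965·0.02410·ln(5.497×10^-5) = 0.2281 m³/s
Check: V = 0.953 m/s, Re = 3.96×10^5, f = 0.01369, h_f = 2.67 m ≈ 2.68 m ✓

Q ≈ 228 L/s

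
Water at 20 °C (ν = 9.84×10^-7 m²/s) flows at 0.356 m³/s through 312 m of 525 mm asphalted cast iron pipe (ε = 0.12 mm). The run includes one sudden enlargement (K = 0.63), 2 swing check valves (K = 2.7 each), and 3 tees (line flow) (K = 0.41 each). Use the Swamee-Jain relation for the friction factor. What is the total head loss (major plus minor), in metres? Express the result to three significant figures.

V = 4Q/(πD²) = 1.645 m/s; V²/2g = 0.1378 m
Re = 8.77×10^5, ε/D = 2.29×10^-4 → f = 0.01518 (Swamee-Jain)
Major: h_f = f(L/D)·V²/2g = 0.01518·594.3·0.1378 = 1.244 m
Minor: ΣK = 7.26; h_m = ΣK·V²/2g = 1.001 m
Total H_L = 1.244 + 1.001 = 2.244 m

H_L ≈ 2.24 m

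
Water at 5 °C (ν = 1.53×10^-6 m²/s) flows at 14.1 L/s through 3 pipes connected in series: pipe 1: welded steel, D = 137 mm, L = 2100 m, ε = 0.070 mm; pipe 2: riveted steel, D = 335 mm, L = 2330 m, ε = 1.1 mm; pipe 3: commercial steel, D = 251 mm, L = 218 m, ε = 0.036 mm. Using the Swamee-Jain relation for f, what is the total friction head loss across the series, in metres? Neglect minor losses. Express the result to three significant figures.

H ≈ 15.3 m

Pipe 1: V = 0.9565 m/s, Re = 8.56×10^4, ε/D = 5.11×10^-4, f = 0.02088, h_1 = f(L/D)V²/2g = 14.93 m
Pipe 2: V = 0.1600 m/s, Re = 3.50×10^4, ε/D = 0.00328, f = 0.03039, h_2 = f(L/D)V²/2g = 0.2757 m
Pipe 3: V = 0.2850 m/s, Re = 4.67×10^4, ε/D = 1.43×10^-4, f = 0.02163, h_3 = f(L/D)V²/2g = 0.07776 m
Series → Q common, losses add: H = Σh = 15.28 m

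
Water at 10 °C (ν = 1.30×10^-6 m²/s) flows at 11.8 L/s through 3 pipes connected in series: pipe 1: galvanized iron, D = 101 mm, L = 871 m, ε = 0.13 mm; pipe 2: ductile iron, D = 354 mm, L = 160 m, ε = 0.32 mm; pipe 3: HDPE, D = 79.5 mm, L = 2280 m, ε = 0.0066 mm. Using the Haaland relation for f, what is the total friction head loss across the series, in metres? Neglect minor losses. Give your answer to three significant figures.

H ≈ 162 m

Pipe 1: V = 1.473 m/s, Re = 1.14×10^5, ε/D = 0.00129, f = 0.02269, h_1 = f(L/D)V²/2g = 21.64 m
Pipe 2: V = 0.1199 m/s, Re = 3.26×10^4, ε/D = 9.04×10^-4, f = 0.02506, h_2 = f(L/D)V²/2g = 0.008296 m
Pipe 3: V = 2.377 m/s, Re = 1.45×10^5, ε/D = 8.30×10^-5, f = 0.01697, h_3 = f(L/D)V²/2g = 140.2 m
Series → Q common, losses add: H = Σh = 161.8 m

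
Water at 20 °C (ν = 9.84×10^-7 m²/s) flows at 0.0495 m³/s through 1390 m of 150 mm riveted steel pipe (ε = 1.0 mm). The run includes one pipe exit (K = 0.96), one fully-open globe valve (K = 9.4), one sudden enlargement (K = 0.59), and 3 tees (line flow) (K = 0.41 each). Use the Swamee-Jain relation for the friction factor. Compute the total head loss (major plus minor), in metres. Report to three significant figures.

H_L ≈ 129 m

V = 4Q/(πD²) = 2.801 m/s; V²/2g = 0.3999 m
Re = 4.27×10^5, ε/D = 0.00667 → f = 0.03348 (Swamee-Jain)
Major: h_f = f(L/D)·V²/2g = 0.03348·9267·0.3999 = 124.1 m
Minor: ΣK = 12.2; h_m = ΣK·V²/2g = 4.871 m
Total H_L = 124.1 + 4.871 = 128.9 m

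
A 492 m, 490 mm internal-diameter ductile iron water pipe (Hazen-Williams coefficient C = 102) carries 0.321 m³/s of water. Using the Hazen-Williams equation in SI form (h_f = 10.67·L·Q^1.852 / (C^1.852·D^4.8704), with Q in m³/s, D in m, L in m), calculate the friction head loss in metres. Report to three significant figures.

h_f = 10.67·492·0.321^1.852 / (102^1.852·0.490^4.8704) = 3.937 m

h_f ≈ 3.94 m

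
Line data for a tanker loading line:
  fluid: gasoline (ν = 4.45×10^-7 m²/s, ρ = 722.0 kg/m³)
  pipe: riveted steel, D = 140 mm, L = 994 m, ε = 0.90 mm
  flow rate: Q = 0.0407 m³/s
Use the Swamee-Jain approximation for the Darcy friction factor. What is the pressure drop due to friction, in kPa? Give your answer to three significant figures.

Δp ≈ 591 kPa

V = 4Q/(πD²) = 4·0.0407/(π·0.140²) = 2.644 m/s
Re = VD/ν = 2.644·0.140/4.45×10^-7 = 8.32×10^5 → turbulent
ε/D = 0.90/140 = 0.00643
Swamee-Jain: f = 0.03298
h_f = f(L/D)V²/(2g) = 0.03298·(994/0.140)·2.644²/(2·9.81) = 83.42 m
Δp = ρg·h_f = 722.0·9.81·83.42 = 590.8 kPa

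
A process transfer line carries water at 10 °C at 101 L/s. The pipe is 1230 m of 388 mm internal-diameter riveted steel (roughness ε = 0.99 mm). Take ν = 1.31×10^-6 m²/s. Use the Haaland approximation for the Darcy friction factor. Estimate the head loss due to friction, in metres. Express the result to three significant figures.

V = 4Q/(πD²) = 4·0.101/(π·0.388²) = 0.8542 m/s
Re = VD/ν = 0.8542·0.388/1.31×10^-6 = 2.53×10^5 → turbulent
ε/D = 0.99/388 = 0.00255
Haaland: f = 0.02560
h_f = f(L/D)V²/(2g) = 0.02560·(1230/0.388)·0.8542²/(2·9.81) = 3.018 m

h_f ≈ 3.02 m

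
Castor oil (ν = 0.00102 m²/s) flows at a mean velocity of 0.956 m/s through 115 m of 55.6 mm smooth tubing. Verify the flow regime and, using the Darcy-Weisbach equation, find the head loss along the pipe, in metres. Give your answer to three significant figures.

h_f ≈ 118 m

Re = VD/ν = 0.956·0.05560/0.00102 = 52.1 → laminar (Re < 2300)
f = 64/Re = 1.228
h_f = f(L/D)V²/(2g) = 1.228·(115/0.05560)·0.956²/(2·9.81) = 118.3 m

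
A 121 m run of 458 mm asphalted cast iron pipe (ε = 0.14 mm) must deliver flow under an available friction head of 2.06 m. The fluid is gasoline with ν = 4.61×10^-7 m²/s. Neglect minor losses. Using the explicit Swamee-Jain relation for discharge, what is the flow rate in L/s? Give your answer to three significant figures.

Q ≈ 522 L/s

Swamee-Jain (Type II): Q = -0.965·√(gD⁵h_f/L)·ln[ε/(3.7D) + √(3.17ν²L/(gD³h_f))]
√(gD⁵h_f/L) = √(9.81·0.458⁵·2.06/121) = 0.05801
ε/(3.7D) = 8.26×10^-5; √(3.17ν²L/(gD³h_f)) = 6.48×10^-6
Q = -0.965·0.05801·ln(8.910×10^-5) = 0.5221 m³/s
Check: V = 3.17 m/s, Re = 3.15×10^6, f = 0.01530, h_f = 2.07 m ≈ 2.06 m ✓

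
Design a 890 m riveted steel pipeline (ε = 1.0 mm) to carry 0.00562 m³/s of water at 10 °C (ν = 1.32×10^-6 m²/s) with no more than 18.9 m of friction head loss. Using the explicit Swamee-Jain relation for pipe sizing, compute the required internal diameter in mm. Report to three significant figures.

D ≈ 88.0 mm

Swamee-Jain (Type III): D = 0.66·[ε^1.25·(LQ²/(gh_f))^4.75 + ν·Q^9.4·(L/(gh_f))^5.2]^0.04
LQ²/(gh_f) = 1.516×10^-4; L/(gh_f) = 4.800
Term 1 = ε^1.25·(…)^4.75 = 1.28×10^-22; Term 2 = ν·Q^9.4·(…)^5.2 = 3.24×10^-24
D = 0.66·(1.28×10^-22 + 3.24×10^-24)^0.04 = 0.08797 m = 88.0 mm
Check: V = 0.925 m/s, Re = 6.16×10^4, f = 0.04083, h_f = 18.0 m ≈ 18.9 m ✓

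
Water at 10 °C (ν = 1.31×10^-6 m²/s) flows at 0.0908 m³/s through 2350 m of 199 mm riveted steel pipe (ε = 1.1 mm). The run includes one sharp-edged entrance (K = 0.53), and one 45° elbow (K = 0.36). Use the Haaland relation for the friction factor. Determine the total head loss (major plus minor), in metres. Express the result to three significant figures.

H_L ≈ 162 m

V = 4Q/(πD²) = 2.919 m/s; V²/2g = 0.4344 m
Re = 4.43×10^5, ε/D = 0.00553 → f = 0.03156 (Haaland)
Major: h_f = f(L/D)·V²/2g = 0.03156·11809·0.4344 = 161.9 m
Minor: ΣK = 0.890; h_m = ΣK·V²/2g = 0.3866 m
Total H_L = 161.9 + 0.3866 = 162.3 m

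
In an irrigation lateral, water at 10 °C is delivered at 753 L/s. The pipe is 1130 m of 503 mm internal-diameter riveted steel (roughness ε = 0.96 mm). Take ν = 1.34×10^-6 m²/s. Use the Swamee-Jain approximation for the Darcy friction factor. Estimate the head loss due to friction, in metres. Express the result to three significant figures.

V = 4Q/(πD²) = 4·0.753/(π·0.503²) = 3.789 m/s
Re = VD/ν = 3.789·0.503/1.34×10^-6 = 1.42×10^6 → turbulent
ε/D = 0.96/503 = 0.00191
Swamee-Jain: f = 0.02333
h_f = f(L/D)V²/(2g) = 0.02333·(1130/0.503)·3.789²/(2·9.81) = 38.35 m

h_f ≈ 38.4 m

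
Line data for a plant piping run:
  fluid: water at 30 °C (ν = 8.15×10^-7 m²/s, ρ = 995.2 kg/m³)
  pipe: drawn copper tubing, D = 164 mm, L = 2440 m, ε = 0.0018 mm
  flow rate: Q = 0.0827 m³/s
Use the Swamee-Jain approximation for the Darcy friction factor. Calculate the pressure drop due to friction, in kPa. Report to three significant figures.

V = 4Q/(πD²) = 4·0.0827/(π·0.164²) = 3.915 m/s
Re = VD/ν = 3.915·0.164/8.15×10^-7 = 7.88×10^5 → turbulent
ε/D = 0.0018/164 = 1.10×10^-5
Swamee-Jain: f = 0.01232
h_f = f(L/D)V²/(2g) = 0.01232·(2440/0.164)·3.915²/(2·9.81) = 143.2 m
Δp = ρg·h_f = 995.2·9.81·143.2 = 1398 kPa

Δp ≈ 1400 kPa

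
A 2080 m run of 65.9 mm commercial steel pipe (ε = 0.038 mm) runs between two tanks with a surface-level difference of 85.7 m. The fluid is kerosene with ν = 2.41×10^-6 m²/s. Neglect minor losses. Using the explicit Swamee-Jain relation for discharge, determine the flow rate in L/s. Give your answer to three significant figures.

Q ≈ 5.13 L/s

Swamee-Jain (Type II): Q = -0.965·√(gD⁵h_f/L)·ln[ε/(3.7D) + √(3.17ν²L/(gD³h_f))]
√(gD⁵h_f/L) = √(9.81·0.0659⁵·85.7/2080) = 7.088×10^-4
ε/(3.7D) = 1.56×10^-4; √(3.17ν²L/(gD³h_f)) = 3.99×10^-4
Q = -0.965·7.088×10^-4·ln(5.548×10^-4) = 0.005128 m³/s
Check: V = 1.50 m/s, Re = 4.11×10^4, f = 0.02364, h_f = 86.0 m ≈ 85.7 m ✓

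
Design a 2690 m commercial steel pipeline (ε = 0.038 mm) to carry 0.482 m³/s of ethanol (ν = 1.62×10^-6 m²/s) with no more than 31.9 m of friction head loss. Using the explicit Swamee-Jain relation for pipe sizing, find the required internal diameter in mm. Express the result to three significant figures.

Swamee-Jain (Type III): D = 0.66·[ε^1.25·(LQ²/(gh_f))^4.75 + ν·Q^9.4·(L/(gh_f))^5.2]^0.04
LQ²/(gh_f) = 1.997; L/(gh_f) = 8.596
Term 1 = ε^1.25·(…)^4.75 = 7.97×10^-5; Term 2 = ν·Q^9.4·(…)^5.2 = 1.23×10^-4
D = 0.66·(7.97×10^-5 + 1.23×10^-4)^0.04 = 0.4697 m = 470 mm
Check: V = 2.78 m/s, Re = 8.07×10^5, f = 0.01349, h_f = 30.5 m ≈ 31.9 m ✓

D ≈ 470 mm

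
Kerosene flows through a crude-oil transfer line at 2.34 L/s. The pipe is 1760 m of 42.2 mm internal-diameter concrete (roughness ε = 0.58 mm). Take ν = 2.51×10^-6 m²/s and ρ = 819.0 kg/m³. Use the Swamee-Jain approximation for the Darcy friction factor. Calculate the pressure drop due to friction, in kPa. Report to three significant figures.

V = 4Q/(πD²) = 4·0.00234/(π·0.0422²) = 1.673 m/s
Re = VD/ν = 1.673·0.0422/2.51×10^-6 = 2.81×10^4 → turbulent
ε/D = 0.58/42.2 = 0.0137
Swamee-Jain: f = 0.04457
h_f = f(L/D)V²/(2g) = 0.04457·(1760/0.0422)·1.673²/(2·9.81) = 265.2 m
Δp = ρg·h_f = 819.0·9.81·265.2 = 2131 kPa

Δp ≈ 2130 kPa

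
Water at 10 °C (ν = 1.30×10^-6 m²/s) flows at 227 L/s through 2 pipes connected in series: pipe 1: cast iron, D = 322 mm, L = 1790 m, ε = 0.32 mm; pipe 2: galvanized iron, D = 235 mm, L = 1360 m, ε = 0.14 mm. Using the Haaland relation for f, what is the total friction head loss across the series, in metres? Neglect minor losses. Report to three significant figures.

H ≈ 188 m

Pipe 1: V = 2.788 m/s, Re = 6.90×10^5, ε/D = 9.94×10^-4, f = 0.02003, h_1 = f(L/D)V²/2g = 44.10 m
Pipe 2: V = 5.234 m/s, Re = 9.46×10^5, ε/D = 5.96×10^-4, f = 0.01782, h_2 = f(L/D)V²/2g = 144.0 m
Series → Q common, losses add: H = Σh = 188.1 m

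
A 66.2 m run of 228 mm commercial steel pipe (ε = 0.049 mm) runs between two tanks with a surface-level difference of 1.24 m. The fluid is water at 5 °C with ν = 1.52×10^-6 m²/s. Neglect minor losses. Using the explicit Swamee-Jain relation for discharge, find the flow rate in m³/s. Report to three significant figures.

Q ≈ 0.0930 m³/s

Swamee-Jain (Type II): Q = -0.965·√(gD⁵h_f/L)·ln[ε/(3.7D) + √(3.17ν²L/(gD³h_f))]
√(gD⁵h_f/L) = √(9.81·0.228⁵·1.24/66.2) = 0.01064
ε/(3.7D) = 5.81×10^-5; √(3.17ν²L/(gD³h_f)) = 5.80×10^-5
Q = -0.965·0.01064·ln(1.161×10^-4) = 0.09304 m³/s
Check: V = 2.28 m/s, Re = 3.42×10^5, f = 0.01621, h_f = 1.25 m ≈ 1.24 m ✓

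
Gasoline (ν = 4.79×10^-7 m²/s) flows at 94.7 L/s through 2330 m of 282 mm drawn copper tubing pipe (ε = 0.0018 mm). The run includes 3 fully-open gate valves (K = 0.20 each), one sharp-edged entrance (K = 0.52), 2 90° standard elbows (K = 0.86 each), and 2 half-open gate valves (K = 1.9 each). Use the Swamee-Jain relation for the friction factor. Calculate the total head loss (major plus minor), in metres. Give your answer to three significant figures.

V = 4Q/(πD²) = 1.516 m/s; V²/2g = 0.1172 m
Re = 8.93×10^5, ε/D = 6.38×10^-6 → f = 0.01198 (Swamee-Jain)
Major: h_f = f(L/D)·V²/2g = 0.01198·8262·0.1172 = 11.60 m
Minor: ΣK = 6.64; h_m = ΣK·V²/2g = 0.7780 m
Total H_L = 11.60 + 0.7780 = 12.38 m

H_L ≈ 12.4 m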